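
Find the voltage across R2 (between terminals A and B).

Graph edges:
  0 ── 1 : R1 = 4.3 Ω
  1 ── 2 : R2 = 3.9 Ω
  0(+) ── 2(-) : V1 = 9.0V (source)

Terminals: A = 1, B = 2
R1 and R2 are in series across V1 (node 0 → node 1 → node 2), and the output A–B is taken across R2, so this is a voltage divider.
Series current: I = V1/(R1 + R2) = 9/(4.3 + 3.9) = 9/8.2 = 1.098 A
V_R2 = I × R2 = V1 × R2/(R1 + R2) = 9 × 3.9/8.2 = 4.28 V

Final answer: 4.28 V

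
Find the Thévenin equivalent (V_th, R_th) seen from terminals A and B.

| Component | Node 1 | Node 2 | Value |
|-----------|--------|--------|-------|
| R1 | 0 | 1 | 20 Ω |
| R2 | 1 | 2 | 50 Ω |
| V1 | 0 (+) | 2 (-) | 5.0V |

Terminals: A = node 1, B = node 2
Step 1 — V_th is the open-circuit voltage V_A - V_B (nothing connected across the terminals).
Nodal analysis, taking node 2 as the 0 V reference.
Source V1 fixes V_0 = 5 V.
KCL at each unknown node (sum of currents leaving = 0; resistances in Ω):
  Node 1: (V_1 - 5)/20 + (V_1 - 0)/50 = 0
Collecting terms: 0.07 × V_1 = 0.25  =>  V_1 = 3.571 V
V_th = V_1 - V_2 = 3.571 - 0 = 3.571 V
Step 2 — R_th: zero the source — replace V1 by a short circuit (node 2 merges into node 0) — and find the resistance seen between A (node 1) and B (node 0).
Reduce the network between node 1 (A) and node 0 (B) by series/parallel combination:
  Rp1 = R1 ‖ R2 (parallel, both between nodes 0 and 1) = 1/(1/20 + 1/50) = 14.29 Ω
R_th = 14.29 Ω

Final answer: V_th = 3.571 V, R_th = 14.29 Ω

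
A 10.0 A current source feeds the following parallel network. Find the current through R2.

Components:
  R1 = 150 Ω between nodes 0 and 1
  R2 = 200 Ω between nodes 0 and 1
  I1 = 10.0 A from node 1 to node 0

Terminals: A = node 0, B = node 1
All resistors sit directly between nodes 0 and 1, so they are in parallel and share one voltage V; the full source current 10 A splits among them.
1/R_par = 1/150 + 1/200 = 0.01167 S  =>  R_par = 85.71 Ω
V = I × R_par = 10 × 85.71 = 857.1 V
I_R2 = V/R2 = 857.1/200 = 4.286 A

Final answer: 4.286 A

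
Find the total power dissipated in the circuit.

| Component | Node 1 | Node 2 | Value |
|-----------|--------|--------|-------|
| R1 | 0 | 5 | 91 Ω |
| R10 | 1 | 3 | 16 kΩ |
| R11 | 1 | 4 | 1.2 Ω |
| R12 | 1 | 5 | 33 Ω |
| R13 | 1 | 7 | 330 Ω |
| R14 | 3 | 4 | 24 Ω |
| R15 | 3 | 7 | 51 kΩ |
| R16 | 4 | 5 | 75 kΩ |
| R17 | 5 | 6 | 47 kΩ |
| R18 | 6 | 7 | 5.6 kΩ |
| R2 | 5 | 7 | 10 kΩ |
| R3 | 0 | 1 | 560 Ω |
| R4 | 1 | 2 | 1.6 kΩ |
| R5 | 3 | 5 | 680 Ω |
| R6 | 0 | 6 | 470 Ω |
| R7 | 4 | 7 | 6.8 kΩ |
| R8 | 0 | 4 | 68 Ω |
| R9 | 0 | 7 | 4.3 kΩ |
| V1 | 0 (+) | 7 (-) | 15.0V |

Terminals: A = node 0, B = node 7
Nodal analysis, taking node 7 as the 0 V reference.
Source V1 fixes V_0 = 15 V.
KCL at each unknown node (sum of currents leaving = 0; resistances in Ω):
  Node 1: (V_1 - 15)/560 + (V_1 - V_2)/1600 + (V_1 - V_3)/16000 + (V_1 - V_4)/1.2 + (V_1 - V_5)/33 + (V_1 - 0)/330 = 0
  Node 2: (V_2 - V_1)/1600 = 0
  Node 3: (V_3 - V_5)/680 + (V_3 - V_1)/16000 + (V_3 - V_4)/24 + (V_3 - 0)/51000 = 0
  Node 4: (V_4 - 0)/6800 + (V_4 - 15)/68 + (V_4 - V_1)/1.2 + (V_4 - V_3)/24 + (V_4 - V_5)/75000 = 0
  Node 5: (V_5 - 15)/91 + (V_5 - 0)/10000 + (V_5 - V_3)/680 + (V_5 - V_1)/33 + (V_5 - V_4)/75000 + (V_5 - V_6)/47000 = 0
  Node 6: (V_6 - 15)/470 + (V_6 - V_5)/47000 + (V_6 - 0)/5600 = 0
Collecting terms (coefficients in siemens):
  0.8691·V_1 - 0.000625·V_2 - 0.0000625·V_3 - 0.8333·V_4 - 0.0303·V_5 = 0.02679
  0.000625·V_2 - 0.000625·V_1 = 0
  0.04322·V_3 - 0.0000625·V_1 - 0.04167·V_4 - 0.001471·V_5 = 0
  0.8899·V_4 - 0.8333·V_1 - 0.04167·V_3 - 0.00001333·V_5 = 0.2206
  0.0429·V_5 - 0.0303·V_1 - 0.001471·V_3 - 0.00001333·V_4 - 0.00002128·V_6 = 0.1648
  0.002328·V_6 - 0.00002128·V_5 = 0.03191
Solving these 6 simultaneous equations (Gaussian elimination) gives:
  V_1 = 13.23 V, V_2 = 13.23 V, V_3 = 13.26 V, V_4 = 13.26 V
  V_5 = 13.65 V, V_6 = 13.84 V
Power in each resistor, P = (ΔV)²/R:
  P_R1 = (15 - 13.65)²/91 = 0.01999 W
  P_R2 = (13.65 - 0)²/10000 = 0.01864 W
  P_R3 = (15 - 13.23)²/560 = 0.005619 W
  P_R4 = (13.23 - 13.23)²/1600 = 0 W
  P_R5 = (13.26 - 13.65)²/680 = 0.0002224 W
  P_R6 = (15 - 13.84)²/470 = 0.002879 W
  P_R7 = (13.26 - 0)²/6800 = 0.02584 W
  P_R8 = (15 - 13.26)²/68 = 0.04478 W
  P_R9 = (15 - 0)²/4300 = 0.05233 W
  P_R10 = (13.23 - 13.26)²/16000 = 0.00000008218 W
  P_R11 = (13.23 - 13.26)²/1.2 = 0.0006928 W
  P_R12 = (13.23 - 13.65)²/33 = 0.005477 W
  P_R13 = (13.23 - 0)²/330 = 0.5301 W
  P_R14 = (13.26 - 13.26)²/24 = 0.0000023 W
  P_R15 = (13.26 - 0)²/51000 = 0.003449 W
  P_R16 = (13.26 - 13.65)²/75000 = 0.000002094 W
  P_R17 = (13.65 - 13.84)²/47000 = 0.0000007324 W
  P_R18 = (13.84 - 0)²/5600 = 0.03419 W
P_total = P_R1 + P_R2 + P_R3 + P_R4 + P_R5 + P_R6 + P_R7 + P_R8 + P_R9 + P_R10 + P_R11 + P_R12 + P_R13 + P_R14 + P_R15 + P_R16 + P_R17 + P_R18 = 0.7442 W

Final answer: 0.7442 W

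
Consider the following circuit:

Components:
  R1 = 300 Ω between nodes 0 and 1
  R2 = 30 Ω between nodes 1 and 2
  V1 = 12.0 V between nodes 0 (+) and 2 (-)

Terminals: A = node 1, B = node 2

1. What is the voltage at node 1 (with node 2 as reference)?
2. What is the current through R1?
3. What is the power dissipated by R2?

Nodal analysis, taking node 2 as the 0 V reference.
Source V1 fixes V_0 = 12 V.
KCL at each unknown node (sum of currents leaving = 0; resistances in Ω):
  Node 1: (V_1 - 12)/300 + (V_1 - 0)/30 = 0
Collecting terms: 0.03667 × V_1 = 0.04  =>  V_1 = 1.091 V
Part 1:
  Read off the nodal solution: V_1 = 1.091 V
Part 2:
  I_R1 = (V_0 - V_1)/R1 = (12 - 1.091)/300 = 0.03636 A
  Magnitude: I_R1 = 0.03636 A
Part 3:
  I_R2 = (V_1 - V_2)/R2 = (1.091 - 0)/30 = 0.03636 A
  P_R2 = I_R2² × R2 = (0.03636)² × 30 = 0.03967 W

Final answers:
1. V_1 = 1.091 V
2. I_R1 = 0.03636 A
3. P_R2 = 0.03967 W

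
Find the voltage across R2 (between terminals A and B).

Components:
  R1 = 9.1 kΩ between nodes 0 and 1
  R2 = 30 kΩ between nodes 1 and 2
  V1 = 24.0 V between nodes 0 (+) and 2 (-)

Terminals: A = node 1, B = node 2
R1 and R2 are in series across V1 (node 0 → node 1 → node 2), and the output A–B is taken across R2, so this is a voltage divider.
Series current: I = V1/(R1 + R2) = 24/(9100 + 30000) = 24/39100 = 0.0006138 A
V_R2 = I × R2 = V1 × R2/(R1 + R2) = 24 × 30000/39100 = 18.41 V

Final answer: 18.41 V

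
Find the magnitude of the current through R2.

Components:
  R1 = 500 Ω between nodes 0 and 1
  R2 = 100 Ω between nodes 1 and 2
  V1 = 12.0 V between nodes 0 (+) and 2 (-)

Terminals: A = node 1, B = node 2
Nodal analysis, taking node 2 as the 0 V reference.
Source V1 fixes V_0 = 12 V.
KCL at each unknown node (sum of currents leaving = 0; resistances in Ω):
  Node 1: (V_1 - 12)/500 + (V_1 - 0)/100 = 0
Collecting terms: 0.012 × V_1 = 0.024  =>  V_1 = 2 V
I_R2 = (V_1 - V_2)/R2 = (2 - 0)/100 = 0.02 A
|I_R2| = 0.02 A

Final answer: |I_R2| = 0.02 A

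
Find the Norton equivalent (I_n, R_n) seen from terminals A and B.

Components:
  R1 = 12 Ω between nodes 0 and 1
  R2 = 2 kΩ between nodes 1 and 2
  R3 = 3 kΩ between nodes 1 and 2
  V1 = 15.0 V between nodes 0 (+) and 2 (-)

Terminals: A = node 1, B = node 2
Find the Thévenin equivalent first; then I_n = V_th/R_th and R_n = R_th.
Step 1 — V_th is the open-circuit voltage V_A - V_B (nothing connected across the terminals).
Nodal analysis, taking node 2 as the 0 V reference.
Source V1 fixes V_0 = 15 V.
KCL at each unknown node (sum of currents leaving = 0; resistances in Ω):
  Node 1: (V_1 - 15)/12 + (V_1 - 0)/2000 + (V_1 - 0)/3000 = 0
Collecting terms: 0.08417 × V_1 = 1.25  =>  V_1 = 14.85 V
V_th = V_1 - V_2 = 14.85 - 0 = 14.85 V
Step 2 — R_th: zero the source — replace V1 by a short circuit (node 2 merges into node 0) — and find the resistance seen between A (node 1) and B (node 0).
Reduce the network between node 1 (A) and node 0 (B) by series/parallel combination:
  Rp1 = R1 ‖ R2 ‖ R3 (parallel, all between nodes 0 and 1) = 1/(1/12 + 1/2000 + 1/3000) = 11.88 Ω
R_th = 11.88 Ω
I_n = V_th/R_th = 14.85/11.88 = 1.25 A, and R_n = R_th = 11.88 Ω

Final answer: I_n = 1.25 A, R_n = 11.88 Ω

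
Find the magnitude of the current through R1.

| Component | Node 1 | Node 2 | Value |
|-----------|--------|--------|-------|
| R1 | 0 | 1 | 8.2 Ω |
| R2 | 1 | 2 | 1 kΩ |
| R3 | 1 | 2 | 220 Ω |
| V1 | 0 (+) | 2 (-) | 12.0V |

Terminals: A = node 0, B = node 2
Nodal analysis, taking node 2 as the 0 V reference.
Source V1 fixes V_0 = 12 V.
KCL at each unknown node (sum of currents leaving = 0; resistances in Ω):
  Node 1: (V_1 - 12)/8.2 + (V_1 - 0)/1000 + (V_1 - 0)/220 = 0
Collecting terms: 0.1275 × V_1 = 1.463  =>  V_1 = 11.48 V
I_R1 = (V_0 - V_1)/R1 = (12 - 11.48)/8.2 = 0.06365 A
|I_R1| = 0.06365 A

Final answer: |I_R1| = 0.06365 A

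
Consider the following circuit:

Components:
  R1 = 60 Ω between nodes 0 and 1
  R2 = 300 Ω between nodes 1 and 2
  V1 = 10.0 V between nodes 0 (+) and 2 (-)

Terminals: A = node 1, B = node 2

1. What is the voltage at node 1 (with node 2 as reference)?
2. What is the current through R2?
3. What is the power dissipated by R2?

Nodal analysis, taking node 2 as the 0 V reference.
Source V1 fixes V_0 = 10 V.
KCL at each unknown node (sum of currents leaving = 0; resistances in Ω):
  Node 1: (V_1 - 10)/60 + (V_1 - 0)/300 = 0
Collecting terms: 0.02 × V_1 = 0.1667  =>  V_1 = 8.333 V
Part 1:
  Read off the nodal solution: V_1 = 8.333 V
Part 2:
  I_R2 = (V_1 - V_2)/R2 = (8.333 - 0)/300 = 0.02778 A
  Magnitude: I_R2 = 0.02778 A
Part 3:
  I_R2 = (V_1 - V_2)/R2 = (8.333 - 0)/300 = 0.02778 A
  P_R2 = I_R2² × R2 = (0.02778)² × 300 = 0.2315 W

Final answers:
1. V_1 = 8.333 V
2. I_R2 = 0.02778 A
3. P_R2 = 0.2315 W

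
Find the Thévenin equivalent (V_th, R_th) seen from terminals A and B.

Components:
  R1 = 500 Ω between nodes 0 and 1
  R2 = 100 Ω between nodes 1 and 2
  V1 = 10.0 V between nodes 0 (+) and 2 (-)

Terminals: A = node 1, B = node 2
Step 1 — V_th is the open-circuit voltage V_A - V_B (nothing connected across the terminals).
Nodal analysis, taking node 2 as the 0 V reference.
Source V1 fixes V_0 = 10 V.
KCL at each unknown node (sum of currents leaving = 0; resistances in Ω):
  Node 1: (V_1 - 10)/500 + (V_1 - 0)/100 = 0
Collecting terms: 0.012 × V_1 = 0.02  =>  V_1 = 1.667 V
V_th = V_1 - V_2 = 1.667 - 0 = 1.667 V
Step 2 — R_th: zero the source — replace V1 by a short circuit (node 2 merges into node 0) — and find the resistance seen between A (node 1) and B (node 0).
Reduce the network between node 1 (A) and node 0 (B) by series/parallel combination:
  Rp1 = R1 ‖ R2 (parallel, both between nodes 0 and 1) = 1/(1/500 + 1/100) = 83.33 Ω
R_th = 83.33 Ω

Final answer: V_th = 1.667 V, R_th = 83.33 Ω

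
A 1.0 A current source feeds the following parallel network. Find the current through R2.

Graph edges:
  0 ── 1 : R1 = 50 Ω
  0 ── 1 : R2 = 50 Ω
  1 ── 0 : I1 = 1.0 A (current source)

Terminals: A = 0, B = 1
All resistors sit directly between nodes 0 and 1, so they are in parallel and share one voltage V; the full source current 1 A splits among them.
1/R_par = 1/50 + 1/50 = 0.04 S  =>  R_par = 25 Ω
V = I × R_par = 1 × 25 = 25 V
I_R2 = V/R2 = 25/50 = 0.5 A

Final answer: 0.5 A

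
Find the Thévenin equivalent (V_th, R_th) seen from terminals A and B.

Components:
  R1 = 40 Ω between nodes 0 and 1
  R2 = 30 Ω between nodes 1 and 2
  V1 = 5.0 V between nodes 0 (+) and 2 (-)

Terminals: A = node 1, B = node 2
Step 1 — V_th is the open-circuit voltage V_A - V_B (nothing connected across the terminals).
Nodal analysis, taking node 2 as the 0 V reference.
Source V1 fixes V_0 = 5 V.
KCL at each unknown node (sum of currents leaving = 0; resistances in Ω):
  Node 1: (V_1 - 5)/40 + (V_1 - 0)/30 = 0
Collecting terms: 0.05833 × V_1 = 0.125  =>  V_1 = 2.143 V
V_th = V_1 - V_2 = 2.143 - 0 = 2.143 V
Step 2 — R_th: zero the source — replace V1 by a short circuit (node 2 merges into node 0) — and find the resistance seen between A (node 1) and B (node 0).
Reduce the network between node 1 (A) and node 0 (B) by series/parallel combination:
  Rp1 = R1 ‖ R2 (parallel, both between nodes 0 and 1) = 1/(1/40 + 1/30) = 17.14 Ω
R_th = 17.14 Ω

Final answer: V_th = 2.143 V, R_th = 17.14 Ω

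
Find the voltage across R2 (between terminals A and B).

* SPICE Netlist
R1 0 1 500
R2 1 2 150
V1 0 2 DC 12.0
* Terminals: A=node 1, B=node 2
R1 and R2 are in series across V1 (node 0 → node 1 → node 2), and the output A–B is taken across R2, so this is a voltage divider.
Series current: I = V1/(R1 + R2) = 12/(500 + 150) = 12/650 = 0.01846 A
V_R2 = I × R2 = V1 × R2/(R1 + R2) = 12 × 150/650 = 2.769 V

Final answer: 2.769 V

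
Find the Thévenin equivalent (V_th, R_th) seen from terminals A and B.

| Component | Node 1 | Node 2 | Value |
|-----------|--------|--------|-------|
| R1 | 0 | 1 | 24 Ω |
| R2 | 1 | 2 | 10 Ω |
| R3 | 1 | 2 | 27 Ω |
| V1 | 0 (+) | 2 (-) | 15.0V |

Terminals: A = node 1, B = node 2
Step 1 — V_th is the open-circuit voltage V_A - V_B (nothing connected across the terminals).
Nodal analysis, taking node 2 as the 0 V reference.
Source V1 fixes V_0 = 15 V.
KCL at each unknown node (sum of currents leaving = 0; resistances in Ω):
  Node 1: (V_1 - 15)/24 + (V_1 - 0)/10 + (V_1 - 0)/27 = 0
Collecting terms: 0.1787 × V_1 = 0.625  =>  V_1 = 3.497 V
V_th = V_1 - V_2 = 3.497 - 0 = 3.497 V
Step 2 — R_th: zero the source — replace V1 by a short circuit (node 2 merges into node 0) — and find the resistance seen between A (node 1) and B (node 0).
Reduce the network between node 1 (A) and node 0 (B) by series/parallel combination:
  Rp1 = R1 ‖ R2 ‖ R3 (parallel, all between nodes 0 and 1) = 1/(1/24 + 1/10 + 1/27) = 5.596 Ω
R_th = 5.596 Ω

Final answer: V_th = 3.497 V, R_th = 5.596 Ω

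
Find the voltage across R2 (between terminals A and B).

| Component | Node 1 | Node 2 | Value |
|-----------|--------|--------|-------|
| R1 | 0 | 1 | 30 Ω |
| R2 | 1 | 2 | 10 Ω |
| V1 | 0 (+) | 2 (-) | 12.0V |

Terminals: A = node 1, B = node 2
R1 and R2 are in series across V1 (node 0 → node 1 → node 2), and the output A–B is taken across R2, so this is a voltage divider.
Series current: I = V1/(R1 + R2) = 12/(30 + 10) = 12/40 = 0.3 A
V_R2 = I × R2 = V1 × R2/(R1 + R2) = 12 × 10/40 = 3 V

Final answer: 3 V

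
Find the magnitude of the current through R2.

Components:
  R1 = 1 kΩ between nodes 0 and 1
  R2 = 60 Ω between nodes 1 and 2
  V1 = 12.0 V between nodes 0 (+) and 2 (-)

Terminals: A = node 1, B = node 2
Nodal analysis, taking node 2 as the 0 V reference.
Source V1 fixes V_0 = 12 V.
KCL at each unknown node (sum of currents leaving = 0; resistances in Ω):
  Node 1: (V_1 - 12)/1000 + (V_1 - 0)/60 = 0
Collecting terms: 0.01767 × V_1 = 0.012  =>  V_1 = 0.6792 V
I_R2 = (V_1 - V_2)/R2 = (0.6792 - 0)/60 = 0.01132 A
|I_R2| = 0.01132 A

Final answer: |I_R2| = 0.01132 A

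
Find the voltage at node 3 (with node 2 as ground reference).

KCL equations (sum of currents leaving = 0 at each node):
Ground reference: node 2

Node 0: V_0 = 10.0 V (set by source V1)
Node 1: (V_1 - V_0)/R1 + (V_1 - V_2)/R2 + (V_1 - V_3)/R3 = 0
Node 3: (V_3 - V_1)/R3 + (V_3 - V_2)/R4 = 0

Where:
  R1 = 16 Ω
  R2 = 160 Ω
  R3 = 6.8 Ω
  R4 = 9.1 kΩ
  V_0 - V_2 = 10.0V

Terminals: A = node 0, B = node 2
Nodal analysis, taking node 2 as the 0 V reference.
Source V1 fixes V_0 = 10 V.
KCL at each unknown node (sum of currents leaving = 0; resistances in Ω):
  Node 1: (V_1 - 10)/16 + (V_1 - 0)/160 + (V_1 - V_3)/6.8 = 0
  Node 3: (V_3 - V_1)/6.8 + (V_3 - 0)/9100 = 0
Collecting terms (coefficients in siemens):
  0.2158·V_1 - 0.1471·V_3 = 0.625
  0.1472·V_3 - 0.1471·V_1 = 0
Determinant D = (0.2158)(0.1472) - (-0.1471)(-0.1471) = 0.01013
V_1 = [(0.625)(0.1472) - (-0.1471)(0)]/D = 9.076 V
V_3 = [(0.2158)(0) - (0.625)(-0.1471)]/D = 9.07 V
The requested potential is V_3 = 9.07 V.

Final answer: V_3 = 9.07 V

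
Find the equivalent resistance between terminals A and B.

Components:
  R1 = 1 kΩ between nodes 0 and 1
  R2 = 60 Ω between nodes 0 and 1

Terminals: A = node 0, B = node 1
Reduce the network between node 0 (A) and node 1 (B) by series/parallel combination:
  Rp1 = R1 ‖ R2 (parallel, both between nodes 0 and 1) = 1/(1/1000 + 1/60) = 56.6 Ω
R_eq = 56.6 Ω

Final answer: 56.6 Ω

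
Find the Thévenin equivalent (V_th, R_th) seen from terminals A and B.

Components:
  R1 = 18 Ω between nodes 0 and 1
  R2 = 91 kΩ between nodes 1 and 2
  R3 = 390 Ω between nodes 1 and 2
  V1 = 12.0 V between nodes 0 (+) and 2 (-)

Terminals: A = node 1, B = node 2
Step 1 — V_th is the open-circuit voltage V_A - V_B (nothing connected across the terminals).
Nodal analysis, taking node 2 as the 0 V reference.
Source V1 fixes V_0 = 12 V.
KCL at each unknown node (sum of currents leaving = 0; resistances in Ω):
  Node 1: (V_1 - 12)/18 + (V_1 - 0)/91000 + (V_1 - 0)/390 = 0
Collecting terms: 0.05813 × V_1 = 0.6667  =>  V_1 = 11.47 V
V_th = V_1 - V_2 = 11.47 - 0 = 11.47 V
Step 2 — R_th: zero the source — replace V1 by a short circuit (node 2 merges into node 0) — and find the resistance seen between A (node 1) and B (node 0).
Reduce the network between node 1 (A) and node 0 (B) by series/parallel combination:
  Rp1 = R1 ‖ R2 ‖ R3 (parallel, all between nodes 0 and 1) = 1/(1/18 + 1/91000 + 1/390) = 17.2 Ω
R_th = 17.2 Ω

Final answer: V_th = 11.47 V, R_th = 17.2 Ω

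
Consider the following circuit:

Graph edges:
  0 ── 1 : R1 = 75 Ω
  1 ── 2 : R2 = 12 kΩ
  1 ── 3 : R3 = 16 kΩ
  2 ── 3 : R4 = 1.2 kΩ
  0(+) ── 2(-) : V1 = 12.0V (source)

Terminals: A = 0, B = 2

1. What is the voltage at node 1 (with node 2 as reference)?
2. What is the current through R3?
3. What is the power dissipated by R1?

Nodal analysis, taking node 2 as the 0 V reference.
Source V1 fixes V_0 = 12 V.
KCL at each unknown node (sum of currents leaving = 0; resistances in Ω):
  Node 1: (V_1 - 12)/75 + (V_1 - 0)/12000 + (V_1 - V_3)/16000 = 0
  Node 3: (V_3 - V_1)/16000 + (V_3 - 0)/1200 = 0
Collecting terms (coefficients in siemens):
  0.01348·V_1 - 0.0000625·V_3 = 0.16
  0.0008958·V_3 - 0.0000625·V_1 = 0
Determinant D = (0.01348)(0.0008958) - (-0.0000625)(-0.0000625) = 0.00001207
V_1 = [(0.16)(0.0008958) - (-0.0000625)(0)]/D = 11.87 V
V_3 = [(0.01348)(0) - (0.16)(-0.0000625)]/D = 0.8284 V
Part 1:
  Read off the nodal solution: V_1 = 11.87 V
Part 2:
  I_R3 = (V_1 - V_3)/R3 = (11.87 - 0.8284)/16000 = 0.0006903 A
  Magnitude: I_R3 = 0.0006903 A
Part 3:
  I_R1 = (V_0 - V_1)/R1 = (12 - 11.87)/75 = 0.00168 A
  P_R1 = I_R1² × R1 = (0.00168)² × 75 = 0.0002116 W

Final answers:
1. V_1 = 11.87 V
2. I_R3 = 0.0006903 A
3. P_R1 = 0.0002116 W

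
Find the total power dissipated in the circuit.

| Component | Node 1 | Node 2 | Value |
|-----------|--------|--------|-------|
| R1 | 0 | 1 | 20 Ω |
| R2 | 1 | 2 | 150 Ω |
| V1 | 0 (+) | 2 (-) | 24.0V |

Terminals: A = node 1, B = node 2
Nodal analysis, taking node 2 as the 0 V reference.
Source V1 fixes V_0 = 24 V.
KCL at each unknown node (sum of currents leaving = 0; resistances in Ω):
  Node 1: (V_1 - 24)/20 + (V_1 - 0)/150 = 0
Collecting terms: 0.05667 × V_1 = 1.2  =>  V_1 = 21.18 V
Power in each resistor, P = (ΔV)²/R:
  P_R1 = (24 - 21.18)²/20 = 0.3986 W
  P_R2 = (21.18 - 0)²/150 = 2.99 W
P_total = P_R1 + P_R2 = 3.388 W

Final answer: 3.388 W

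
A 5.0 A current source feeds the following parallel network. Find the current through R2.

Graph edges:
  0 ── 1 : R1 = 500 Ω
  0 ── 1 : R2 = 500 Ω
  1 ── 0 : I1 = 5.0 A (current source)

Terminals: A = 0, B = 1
All resistors sit directly between nodes 0 and 1, so they are in parallel and share one voltage V; the full source current 5 A splits among them.
1/R_par = 1/500 + 1/500 = 0.004 S  =>  R_par = 250 Ω
V = I × R_par = 5 × 250 = 1250 V
I_R2 = V/R2 = 1250/500 = 2.5 A

Final answer: 2.5 A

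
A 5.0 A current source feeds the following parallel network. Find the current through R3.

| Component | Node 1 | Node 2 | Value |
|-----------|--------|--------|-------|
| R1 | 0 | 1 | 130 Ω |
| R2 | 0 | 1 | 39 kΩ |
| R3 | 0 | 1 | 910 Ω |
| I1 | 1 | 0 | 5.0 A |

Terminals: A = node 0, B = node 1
All resistors sit directly between nodes 0 and 1, so they are in parallel and share one voltage V; the full source current 5 A splits among them.
1/R_par = 1/130 + 1/39000 + 1/910 = 0.008817 S  =>  R_par = 113.4 Ω
V = I × R_par = 5 × 113.4 = 567.1 V
I_R3 = V/R3 = 567.1/910 = 0.6232 A

Final answer: 0.6232 A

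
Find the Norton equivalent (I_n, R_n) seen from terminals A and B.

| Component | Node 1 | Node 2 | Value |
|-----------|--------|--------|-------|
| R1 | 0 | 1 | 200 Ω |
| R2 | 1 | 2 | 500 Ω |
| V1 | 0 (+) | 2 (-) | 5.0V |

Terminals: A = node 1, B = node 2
Find the Thévenin equivalent first; then I_n = V_th/R_th and R_n = R_th.
Step 1 — V_th is the open-circuit voltage V_A - V_B (nothing connected across the terminals).
Nodal analysis, taking node 2 as the 0 V reference.
Source V1 fixes V_0 = 5 V.
KCL at each unknown node (sum of currents leaving = 0; resistances in Ω):
  Node 1: (V_1 - 5)/200 + (V_1 - 0)/500 = 0
Collecting terms: 0.007 × V_1 = 0.025  =>  V_1 = 3.571 V
V_th = V_1 - V_2 = 3.571 - 0 = 3.571 V
Step 2 — R_th: zero the source — replace V1 by a short circuit (node 2 merges into node 0) — and find the resistance seen between A (node 1) and B (node 0).
Reduce the network between node 1 (A) and node 0 (B) by series/parallel combination:
  Rp1 = R1 ‖ R2 (parallel, both between nodes 0 and 1) = 1/(1/200 + 1/500) = 142.9 Ω
R_th = 142.9 Ω
I_n = V_th/R_th = 3.571/142.9 = 0.025 A, and R_n = R_th = 142.9 Ω

Final answer: I_n = 0.025 A, R_n = 142.9 Ω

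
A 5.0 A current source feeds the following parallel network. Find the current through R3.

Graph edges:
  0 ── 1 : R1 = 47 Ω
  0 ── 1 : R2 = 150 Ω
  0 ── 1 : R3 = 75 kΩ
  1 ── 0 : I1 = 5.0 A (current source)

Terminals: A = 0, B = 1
All resistors sit directly between nodes 0 and 1, so they are in parallel and share one voltage V; the full source current 5 A splits among them.
1/R_par = 1/47 + 1/150 + 1/75000 = 0.02796 S  =>  R_par = 35.77 Ω
V = I × R_par = 5 × 35.77 = 178.8 V
I_R3 = V/R3 = 178.8/75000 = 0.002385 A

Final answer: 0.002385 A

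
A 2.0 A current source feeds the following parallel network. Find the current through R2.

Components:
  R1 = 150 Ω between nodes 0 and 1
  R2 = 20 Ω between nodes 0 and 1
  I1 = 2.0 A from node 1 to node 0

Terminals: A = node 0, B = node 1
All resistors sit directly between nodes 0 and 1, so they are in parallel and share one voltage V; the full source current 2 A splits among them.
1/R_par = 1/150 + 1/20 = 0.05667 S  =>  R_par = 17.65 Ω
V = I × R_par = 2 × 17.65 = 35.29 V
I_R2 = V/R2 = 35.29/20 = 1.765 A

Final answer: 1.765 A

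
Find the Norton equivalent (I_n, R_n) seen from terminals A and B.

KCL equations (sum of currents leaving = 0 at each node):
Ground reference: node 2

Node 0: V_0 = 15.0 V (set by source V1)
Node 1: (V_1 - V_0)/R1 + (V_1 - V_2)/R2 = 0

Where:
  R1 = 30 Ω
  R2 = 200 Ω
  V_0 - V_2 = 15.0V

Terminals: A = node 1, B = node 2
Find the Thévenin equivalent first; then I_n = V_th/R_th and R_n = R_th.
Step 1 — V_th is the open-circuit voltage V_A - V_B (nothing connected across the terminals).
Nodal analysis, taking node 2 as the 0 V reference.
Source V1 fixes V_0 = 15 V.
KCL at each unknown node (sum of currents leaving = 0; resistances in Ω):
  Node 1: (V_1 - 15)/30 + (V_1 - 0)/200 = 0
Collecting terms: 0.03833 × V_1 = 0.5  =>  V_1 = 13.04 V
V_th = V_1 - V_2 = 13.04 - 0 = 13.04 V
Step 2 — R_th: zero the source — replace V1 by a short circuit (node 2 merges into node 0) — and find the resistance seen between A (node 1) and B (node 0).
Reduce the network between node 1 (A) and node 0 (B) by series/parallel combination:
  Rp1 = R1 ‖ R2 (parallel, both between nodes 0 and 1) = 1/(1/30 + 1/200) = 26.09 Ω
R_th = 26.09 Ω
I_n = V_th/R_th = 13.04/26.09 = 0.5 A, and R_n = R_th = 26.09 Ω

Final answer: I_n = 0.5 A, R_n = 26.09 Ω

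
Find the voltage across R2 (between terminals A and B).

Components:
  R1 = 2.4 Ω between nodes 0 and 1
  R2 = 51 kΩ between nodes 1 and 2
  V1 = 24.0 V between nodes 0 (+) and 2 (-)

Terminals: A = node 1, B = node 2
R1 and R2 are in series across V1 (node 0 → node 1 → node 2), and the output A–B is taken across R2, so this is a voltage divider.
Series current: I = V1/(R1 + R2) = 24/(2.4 + 51000) = 24/51000 = 0.0004706 A
V_R2 = I × R2 = V1 × R2/(R1 + R2) = 24 × 51000/51000 = 24 V

Final answer: 24 V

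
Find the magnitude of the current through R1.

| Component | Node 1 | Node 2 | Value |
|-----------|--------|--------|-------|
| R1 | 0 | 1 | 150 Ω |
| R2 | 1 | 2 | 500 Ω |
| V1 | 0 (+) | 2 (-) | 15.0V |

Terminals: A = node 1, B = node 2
Nodal analysis, taking node 2 as the 0 V reference.
Source V1 fixes V_0 = 15 V.
KCL at each unknown node (sum of currents leaving = 0; resistances in Ω):
  Node 1: (V_1 - 15)/150 + (V_1 - 0)/500 = 0
Collecting terms: 0.008667 × V_1 = 0.1  =>  V_1 = 11.54 V
I_R1 = (V_0 - V_1)/R1 = (15 - 11.54)/150 = 0.02308 A
|I_R1| = 0.02308 A

Final answer: |I_R1| = 0.02308 A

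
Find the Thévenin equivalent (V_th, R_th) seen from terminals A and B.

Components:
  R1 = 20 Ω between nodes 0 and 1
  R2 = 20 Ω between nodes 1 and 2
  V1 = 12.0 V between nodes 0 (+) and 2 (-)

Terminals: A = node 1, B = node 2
Step 1 — V_th is the open-circuit voltage V_A - V_B (nothing connected across the terminals).
Nodal analysis, taking node 2 as the 0 V reference.
Source V1 fixes V_0 = 12 V.
KCL at each unknown node (sum of currents leaving = 0; resistances in Ω):
  Node 1: (V_1 - 12)/20 + (V_1 - 0)/20 = 0
Collecting terms: 0.1 × V_1 = 0.6  =>  V_1 = 6 V
V_th = V_1 - V_2 = 6 - 0 = 6 V
Step 2 — R_th: zero the source — replace V1 by a short circuit (node 2 merges into node 0) — and find the resistance seen between A (node 1) and B (node 0).
Reduce the network between node 1 (A) and node 0 (B) by series/parallel combination:
  Rp1 = R1 ‖ R2 (parallel, both between nodes 0 and 1) = 1/(1/20 + 1/20) = 10 Ω
R_th = 10 Ω

Final answer: V_th = 6 V, R_th = 10 Ω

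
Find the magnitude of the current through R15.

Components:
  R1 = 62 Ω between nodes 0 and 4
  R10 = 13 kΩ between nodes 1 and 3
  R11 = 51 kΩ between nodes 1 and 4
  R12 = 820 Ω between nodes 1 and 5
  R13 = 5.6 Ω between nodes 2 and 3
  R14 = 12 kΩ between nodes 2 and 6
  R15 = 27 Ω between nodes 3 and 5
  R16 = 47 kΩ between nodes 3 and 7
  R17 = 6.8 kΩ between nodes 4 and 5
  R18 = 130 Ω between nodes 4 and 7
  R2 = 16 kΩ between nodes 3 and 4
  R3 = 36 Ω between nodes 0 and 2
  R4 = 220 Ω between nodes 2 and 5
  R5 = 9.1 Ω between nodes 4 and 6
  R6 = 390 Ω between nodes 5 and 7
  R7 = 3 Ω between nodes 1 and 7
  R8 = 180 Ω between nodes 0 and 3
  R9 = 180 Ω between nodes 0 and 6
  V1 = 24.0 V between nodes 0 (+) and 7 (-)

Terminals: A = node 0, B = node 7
Nodal analysis, taking node 7 as the 0 V reference.
Source V1 fixes V_0 = 24 V.
KCL at each unknown node (sum of currents leaving = 0; resistances in Ω):
  Node 1: (V_1 - 0)/3 + (V_1 - V_3)/13000 + (V_1 - V_4)/51000 + (V_1 - V_5)/820 = 0
  Node 2: (V_2 - 24)/36 + (V_2 - V_5)/220 + (V_2 - V_3)/5.6 + (V_2 - V_6)/12000 = 0
  Node 3: (V_3 - V_4)/16000 + (V_3 - 24)/180 + (V_3 - V_1)/13000 + (V_3 - V_2)/5.6 + (V_3 - V_5)/27 + (V_3 - 0)/47000 = 0
  Node 4: (V_4 - 24)/62 + (V_4 - V_3)/16000 + (V_4 - V_6)/9.1 + (V_4 - V_1)/51000 + (V_4 - V_5)/6800 + (V_4 - 0)/130 = 0
  Node 5: (V_5 - V_2)/220 + (V_5 - 0)/390 + (V_5 - V_1)/820 + (V_5 - V_3)/27 + (V_5 - V_4)/6800 = 0
  Node 6: (V_6 - V_4)/9.1 + (V_6 - 24)/180 + (V_6 - V_2)/12000 = 0
Collecting terms (coefficients in siemens):
  0.3346·V_1 - 0.00007692·V_3 - 0.00001961·V_4 - 0.00122·V_5 = 0
  0.211·V_2 - 0.1786·V_3 - 0.004545·V_5 - 0.00008333·V_6 = 0.6667
  0.2213·V_3 - 0.00007692·V_1 - 0.1786·V_2 - 0.0000625·V_4 - 0.03704·V_5 = 0.1333
  0.1339·V_4 - 0.00001961·V_1 - 0.0000625·V_3 - 0.0001471·V_5 - 0.1099·V_6 = 0.3871
  0.04551·V_5 - 0.00122·V_1 - 0.004545·V_2 - 0.03704·V_3 - 0.0001471·V_4 = 0
  0.1155·V_6 - 0.00008333·V_2 - 0.1099·V_4 = 0.1333
Solving these 6 simultaneous equations (Gaussian elimination) gives:
  V_1 = 0.07765 V, V_2 = 21.73 V, V_3 = 21.43 V, V_4 = 17.67 V
  V_5 = 19.67 V, V_6 = 17.98 V
I_R15 = (V_3 - V_5)/R15 = (21.43 - 19.67)/27 = 0.06526 A
|I_R15| = 0.06526 A

Final answer: |I_R15| = 0.06526 A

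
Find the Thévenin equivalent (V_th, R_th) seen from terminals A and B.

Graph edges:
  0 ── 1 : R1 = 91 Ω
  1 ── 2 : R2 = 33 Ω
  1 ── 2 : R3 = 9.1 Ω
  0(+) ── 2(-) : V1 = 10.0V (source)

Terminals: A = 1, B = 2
Step 1 — V_th is the open-circuit voltage V_A - V_B (nothing connected across the terminals).
Nodal analysis, taking node 2 as the 0 V reference.
Source V1 fixes V_0 = 10 V.
KCL at each unknown node (sum of currents leaving = 0; resistances in Ω):
  Node 1: (V_1 - 10)/91 + (V_1 - 0)/33 + (V_1 - 0)/9.1 = 0
Collecting terms: 0.1512 × V_1 = 0.1099  =>  V_1 = 0.7269 V
V_th = V_1 - V_2 = 0.7269 - 0 = 0.7269 V
Step 2 — R_th: zero the source — replace V1 by a short circuit (node 2 merges into node 0) — and find the resistance seen between A (node 1) and B (node 0).
Reduce the network between node 1 (A) and node 0 (B) by series/parallel combination:
  Rp1 = R1 ‖ R2 ‖ R3 (parallel, all between nodes 0 and 1) = 1/(1/91 + 1/33 + 1/9.1) = 6.615 Ω
R_th = 6.615 Ω

Final answer: V_th = 0.7269 V, R_th = 6.615 Ω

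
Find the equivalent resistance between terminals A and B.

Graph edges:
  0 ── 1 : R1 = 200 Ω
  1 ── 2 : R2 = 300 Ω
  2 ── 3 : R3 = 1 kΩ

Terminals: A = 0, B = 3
Reduce the network between node 0 (A) and node 3 (B) by series/parallel combination:
  Rs1 = R1 + R2 (series, joined only at node 1) = 200 + 300 = 500 Ω
  Rs2 = R3 + Rs1 (series, joined only at node 2) = 1000 + 500 = 1500 Ω
R_eq = 1.5 kΩ

Final answer: 1.5 kΩ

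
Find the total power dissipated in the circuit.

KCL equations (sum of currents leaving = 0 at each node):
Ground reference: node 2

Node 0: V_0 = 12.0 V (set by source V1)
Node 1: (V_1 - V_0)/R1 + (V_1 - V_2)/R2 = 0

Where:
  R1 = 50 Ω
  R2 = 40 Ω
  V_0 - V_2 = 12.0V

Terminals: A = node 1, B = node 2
Nodal analysis, taking node 2 as the 0 V reference.
Source V1 fixes V_0 = 12 V.
KCL at each unknown node (sum of currents leaving = 0; resistances in Ω):
  Node 1: (V_1 - 12)/50 + (V_1 - 0)/40 = 0
Collecting terms: 0.045 × V_1 = 0.24  =>  V_1 = 5.333 V
Power in each resistor, P = (ΔV)²/R:
  P_R1 = (12 - 5.333)²/50 = 0.8889 W
  P_R2 = (5.333 - 0)²/40 = 0.7111 W
P_total = P_R1 + P_R2 = 1.6 W

Final answer: 1.6 W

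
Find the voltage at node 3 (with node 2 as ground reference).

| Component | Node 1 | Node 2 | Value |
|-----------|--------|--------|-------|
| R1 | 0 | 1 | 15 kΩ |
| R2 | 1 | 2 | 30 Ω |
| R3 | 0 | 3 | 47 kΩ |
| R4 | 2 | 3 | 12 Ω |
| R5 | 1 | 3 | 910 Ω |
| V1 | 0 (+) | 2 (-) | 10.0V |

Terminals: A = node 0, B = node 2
Nodal analysis, taking node 2 as the 0 V reference.
Source V1 fixes V_0 = 10 V.
KCL at each unknown node (sum of currents leaving = 0; resistances in Ω):
  Node 1: (V_1 - 10)/15000 + (V_1 - 0)/30 + (V_1 - V_3)/910 = 0
  Node 3: (V_3 - 10)/47000 + (V_3 - 0)/12 + (V_3 - V_1)/910 = 0
Collecting terms (coefficients in siemens):
  0.0345·V_1 - 0.001099·V_3 = 0.0006667
  0.08445·V_3 - 0.001099·V_1 = 0.0002128
Determinant D = (0.0345)(0.08445) - (-0.001099)(-0.001099) = 0.002912
V_1 = [(0.0006667)(0.08445) - (-0.001099)(0.0002128)]/D = 0.01941 V
V_3 = [(0.0345)(0.0002128) - (0.0006667)(-0.001099)]/D = 0.002772 V
The requested potential is V_3 = 0.002772 V.

Final answer: V_3 = 0.002772 V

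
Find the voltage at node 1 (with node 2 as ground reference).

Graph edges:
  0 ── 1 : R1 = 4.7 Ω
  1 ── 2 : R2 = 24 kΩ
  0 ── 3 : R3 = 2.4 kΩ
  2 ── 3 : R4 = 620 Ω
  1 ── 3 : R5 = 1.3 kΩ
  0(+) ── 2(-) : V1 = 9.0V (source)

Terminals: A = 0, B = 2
Nodal analysis, taking node 2 as the 0 V reference.
Source V1 fixes V_0 = 9 V.
KCL at each unknown node (sum of currents leaving = 0; resistances in Ω):
  Node 1: (V_1 - 9)/4.7 + (V_1 - 0)/24000 + (V_1 - V_3)/1300 = 0
  Node 3: (V_3 - 9)/2400 + (V_3 - 0)/620 + (V_3 - V_1)/1300 = 0
Collecting terms (coefficients in siemens):
  0.2136·V_1 - 0.0007692·V_3 = 1.915
  0.002799·V_3 - 0.0007692·V_1 = 0.00375
Determinant D = (0.2136)(0.002799) - (-0.0007692)(-0.0007692) = 0.0005972
V_1 = [(1.915)(0.002799) - (-0.0007692)(0.00375)]/D = 8.98 V
V_3 = [(0.2136)(0.00375) - (1.915)(-0.0007692)]/D = 3.808 V
The requested potential is V_1 = 8.98 V.

Final answer: V_1 = 8.98 V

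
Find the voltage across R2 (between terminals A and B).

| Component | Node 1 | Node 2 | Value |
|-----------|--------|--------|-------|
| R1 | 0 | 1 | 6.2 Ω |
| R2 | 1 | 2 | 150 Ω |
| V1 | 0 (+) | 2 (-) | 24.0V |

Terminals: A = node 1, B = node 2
R1 and R2 are in series across V1 (node 0 → node 1 → node 2), and the output A–B is taken across R2, so this is a voltage divider.
Series current: I = V1/(R1 + R2) = 24/(6.2 + 150) = 24/156.2 = 0.1536 A
V_R2 = I × R2 = V1 × R2/(R1 + R2) = 24 × 150/156.2 = 23.05 V

Final answer: 23.05 V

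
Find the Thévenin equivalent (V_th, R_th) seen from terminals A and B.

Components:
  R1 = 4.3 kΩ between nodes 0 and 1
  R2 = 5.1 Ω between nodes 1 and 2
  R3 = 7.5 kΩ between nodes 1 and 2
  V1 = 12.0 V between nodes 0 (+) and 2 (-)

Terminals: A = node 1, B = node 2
Step 1 — V_th is the open-circuit voltage V_A - V_B (nothing connected across the terminals).
Nodal analysis, taking node 2 as the 0 V reference.
Source V1 fixes V_0 = 12 V.
KCL at each unknown node (sum of currents leaving = 0; resistances in Ω):
  Node 1: (V_1 - 12)/4300 + (V_1 - 0)/5.1 + (V_1 - 0)/7500 = 0
Collecting terms: 0.1964 × V_1 = 0.002791  =>  V_1 = 0.01421 V
V_th = V_1 - V_2 = 0.01421 - 0 = 0.01421 V
Step 2 — R_th: zero the source — replace V1 by a short circuit (node 2 merges into node 0) — and find the resistance seen between A (node 1) and B (node 0).
Reduce the network between node 1 (A) and node 0 (B) by series/parallel combination:
  Rp1 = R1 ‖ R2 ‖ R3 (parallel, all between nodes 0 and 1) = 1/(1/4300 + 1/5.1 + 1/7500) = 5.091 Ω
R_th = 5.091 Ω

Final answer: V_th = 0.01421 V, R_th = 5.091 Ω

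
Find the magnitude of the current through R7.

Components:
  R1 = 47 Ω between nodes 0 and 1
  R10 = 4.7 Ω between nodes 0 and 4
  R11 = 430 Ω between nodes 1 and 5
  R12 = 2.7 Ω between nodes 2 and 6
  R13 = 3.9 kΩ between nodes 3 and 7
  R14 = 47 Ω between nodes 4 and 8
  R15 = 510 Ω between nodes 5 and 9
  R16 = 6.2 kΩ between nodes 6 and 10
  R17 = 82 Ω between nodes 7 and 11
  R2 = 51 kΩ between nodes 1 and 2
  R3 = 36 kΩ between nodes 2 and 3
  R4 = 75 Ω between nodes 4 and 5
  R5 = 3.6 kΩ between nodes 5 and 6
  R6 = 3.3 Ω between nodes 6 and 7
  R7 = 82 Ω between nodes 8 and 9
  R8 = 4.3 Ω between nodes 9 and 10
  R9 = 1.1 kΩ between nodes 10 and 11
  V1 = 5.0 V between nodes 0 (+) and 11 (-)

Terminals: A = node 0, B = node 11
Nodal analysis, taking node 11 as the 0 V reference.
Source V1 fixes V_0 = 5 V.
KCL at each unknown node (sum of currents leaving = 0; resistances in Ω):
  Node 1: (V_1 - 5)/47 + (V_1 - V_2)/51000 + (V_1 - V_5)/430 = 0
  Node 2: (V_2 - V_1)/51000 + (V_2 - V_3)/36000 + (V_2 - V_6)/2.7 = 0
  Node 3: (V_3 - V_2)/36000 + (V_3 - V_7)/3900 = 0
  Node 4: (V_4 - V_5)/75 + (V_4 - 5)/4.7 + (V_4 - V_8)/47 = 0
  Node 5: (V_5 - V_4)/75 + (V_5 - V_6)/3600 + (V_5 - V_1)/430 + (V_5 - V_9)/510 = 0
  Node 6: (V_6 - V_5)/3600 + (V_6 - V_7)/3.3 + (V_6 - V_2)/2.7 + (V_6 - V_10)/6200 = 0
  Node 7: (V_7 - V_6)/3.3 + (V_7 - V_3)/3900 + (V_7 - 0)/82 = 0
  Node 8: (V_8 - V_9)/82 + (V_8 - V_4)/47 = 0
  Node 9: (V_9 - V_8)/82 + (V_9 - V_10)/4.3 + (V_9 - V_5)/510 = 0
  Node 10: (V_10 - V_9)/4.3 + (V_10 - 0)/1100 + (V_10 - V_6)/6200 = 0
Collecting terms (coefficients in siemens):
  0.02362·V_1 - 0.00001961·V_2 - 0.002326·V_5 = 0.1064
  0.3704·V_2 - 0.00001961·V_1 - 0.00002778·V_3 - 0.3704·V_6 = 0
  0.0002842·V_3 - 0.00002778·V_2 - 0.0002564·V_7 = 0
  0.2474·V_4 - 0.01333·V_5 - 0.02128·V_8 = 1.064
  0.0179·V_5 - 0.002326·V_1 - 0.01333·V_4 - 0.0002778·V_6 - 0.001961·V_9 = 0
  0.6738·V_6 - 0.3704·V_2 - 0.0002778·V_5 - 0.303·V_7 - 0.0001613·V_10 = 0
  0.3155·V_7 - 0.0002564·V_3 - 0.303·V_6 = 0
  0.03347·V_8 - 0.02128·V_4 - 0.0122·V_9 = 0
  0.2467·V_9 - 0.001961·V_5 - 0.0122·V_8 - 0.2326·V_10 = 0
  0.2336·V_10 - 0.0001613·V_6 - 0.2326·V_9 = 0
Solving these 10 simultaneous equations (Gaussian elimination) gives:
  V_1 = 4.981 V, V_2 = 0.1775 V, V_3 = 0.1711 V, V_4 = 4.973 V
  V_5 = 4.844 V, V_6 = 0.1773 V, V_7 = 0.1704 V, V_8 = 4.786 V
  V_9 = 4.461 V, V_10 = 4.44 V
I_R7 = (V_8 - V_9)/R7 = (4.786 - 4.461)/82 = 0.003973 A
|I_R7| = 0.003973 A

Final answer: |I_R7| = 0.003973 A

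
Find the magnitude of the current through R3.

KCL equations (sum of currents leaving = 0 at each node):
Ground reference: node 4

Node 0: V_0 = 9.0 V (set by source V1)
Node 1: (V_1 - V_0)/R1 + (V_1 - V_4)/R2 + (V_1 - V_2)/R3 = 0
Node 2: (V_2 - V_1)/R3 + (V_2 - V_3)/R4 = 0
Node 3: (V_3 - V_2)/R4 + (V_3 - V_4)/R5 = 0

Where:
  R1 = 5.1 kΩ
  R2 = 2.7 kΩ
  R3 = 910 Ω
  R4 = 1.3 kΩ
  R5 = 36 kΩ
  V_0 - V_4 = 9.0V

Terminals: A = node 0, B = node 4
Nodal analysis, taking node 4 as the 0 V reference.
Source V1 fixes V_0 = 9 V.
KCL at each unknown node (sum of currents leaving = 0; resistances in Ω):
  Node 1: (V_1 - 9)/5100 + (V_1 - 0)/2700 + (V_1 - V_2)/910 = 0
  Node 2: (V_2 - V_1)/910 + (V_2 - V_3)/1300 = 0
  Node 3: (V_3 - V_2)/1300 + (V_3 - 0)/36000 = 0
Collecting terms (coefficients in siemens):
  0.001665·V_1 - 0.001099·V_2 = 0.001765
  0.001868·V_2 - 0.001099·V_1 - 0.0007692·V_3 = 0
  0.000797·V_3 - 0.0007692·V_2 = 0
Solving these 3 simultaneous equations (Gaussian elimination) gives:
  V_1 = 2.978 V, V_2 = 2.907 V, V_3 = 2.806 V
I_R3 = (V_1 - V_2)/R3 = (2.978 - 2.907)/910 = 0.00007793 A
|I_R3| = 0.00007793 A

Final answer: |I_R3| = 7.793e-05 A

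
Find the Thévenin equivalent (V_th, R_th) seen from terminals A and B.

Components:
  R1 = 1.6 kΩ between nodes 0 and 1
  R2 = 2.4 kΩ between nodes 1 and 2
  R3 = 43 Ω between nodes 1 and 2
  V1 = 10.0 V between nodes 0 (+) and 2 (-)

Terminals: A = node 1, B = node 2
Step 1 — V_th is the open-circuit voltage V_A - V_B (nothing connected across the terminals).
Nodal analysis, taking node 2 as the 0 V reference.
Source V1 fixes V_0 = 10 V.
KCL at each unknown node (sum of currents leaving = 0; resistances in Ω):
  Node 1: (V_1 - 10)/1600 + (V_1 - 0)/2400 + (V_1 - 0)/43 = 0
Collecting terms: 0.0243 × V_1 = 0.00625  =>  V_1 = 0.2572 V
V_th = V_1 - V_2 = 0.2572 - 0 = 0.2572 V
Step 2 — R_th: zero the source — replace V1 by a short circuit (node 2 merges into node 0) — and find the resistance seen between A (node 1) and B (node 0).
Reduce the network between node 1 (A) and node 0 (B) by series/parallel combination:
  Rp1 = R1 ‖ R2 ‖ R3 (parallel, all between nodes 0 and 1) = 1/(1/1600 + 1/2400 + 1/43) = 41.16 Ω
R_th = 41.16 Ω

Final answer: V_th = 0.2572 V, R_th = 41.16 Ω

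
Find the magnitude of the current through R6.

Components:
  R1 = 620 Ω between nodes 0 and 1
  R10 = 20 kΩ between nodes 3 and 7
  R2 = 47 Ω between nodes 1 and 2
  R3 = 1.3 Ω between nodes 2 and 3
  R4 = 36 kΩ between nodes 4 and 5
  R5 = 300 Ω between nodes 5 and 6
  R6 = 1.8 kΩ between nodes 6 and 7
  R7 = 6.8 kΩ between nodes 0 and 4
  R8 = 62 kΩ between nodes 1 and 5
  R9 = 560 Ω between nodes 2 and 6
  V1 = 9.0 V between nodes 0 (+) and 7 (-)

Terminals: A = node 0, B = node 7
Nodal analysis, taking node 7 as the 0 V reference.
Source V1 fixes V_0 = 9 V.
KCL at each unknown node (sum of currents leaving = 0; resistances in Ω):
  Node 1: (V_1 - 9)/620 + (V_1 - V_2)/47 + (V_1 - V_5)/62000 = 0
  Node 2: (V_2 - V_1)/47 + (V_2 - V_3)/1.3 + (V_2 - V_6)/560 = 0
  Node 3: (V_3 - V_2)/1.3 + (V_3 - 0)/20000 = 0
  Node 4: (V_4 - V_5)/36000 + (V_4 - 9)/6800 = 0
  Node 5: (V_5 - V_4)/36000 + (V_5 - V_6)/300 + (V_5 - V_1)/62000 = 0
  Node 6: (V_6 - V_5)/300 + (V_6 - 0)/1800 + (V_6 - V_2)/560 = 0
Collecting terms (coefficients in siemens):
  0.02291·V_1 - 0.02128·V_2 - 0.00001613·V_5 = 0.01452
  0.7923·V_2 - 0.02128·V_1 - 0.7692·V_3 - 0.001786·V_6 = 0
  0.7693·V_3 - 0.7692·V_2 = 0
  0.0001748·V_4 - 0.00002778·V_5 = 0.001324
  0.003377·V_5 - 0.00001613·V_1 - 0.00002778·V_4 - 0.003333·V_6 = 0
  0.005675·V_6 - 0.001786·V_2 - 0.003333·V_5 = 0
Solving these 6 simultaneous equations (Gaussian elimination) gives:
  V_1 = 7.019 V, V_2 = 6.87 V, V_3 = 6.869 V, V_4 = 8.416 V
  V_5 = 5.322 V, V_6 = 5.288 V
I_R6 = (V_6 - V_7)/R6 = (5.288 - 0)/1800 = 0.002938 A
|I_R6| = 0.002938 A

Final answer: |I_R6| = 0.002938 A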